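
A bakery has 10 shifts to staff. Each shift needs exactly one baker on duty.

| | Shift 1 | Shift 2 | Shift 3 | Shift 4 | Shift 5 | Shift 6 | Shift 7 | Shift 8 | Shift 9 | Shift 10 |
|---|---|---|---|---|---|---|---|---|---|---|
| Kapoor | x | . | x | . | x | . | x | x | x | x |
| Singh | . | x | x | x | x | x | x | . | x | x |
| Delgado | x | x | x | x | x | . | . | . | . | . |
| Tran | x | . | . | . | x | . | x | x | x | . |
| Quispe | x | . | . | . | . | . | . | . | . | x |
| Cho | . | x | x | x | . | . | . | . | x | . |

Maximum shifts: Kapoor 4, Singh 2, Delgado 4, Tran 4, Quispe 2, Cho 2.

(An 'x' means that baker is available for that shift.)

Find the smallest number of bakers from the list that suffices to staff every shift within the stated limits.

3

10 slots to fill and no one can take more than 4, so at least ⌈10/4⌉ = 3 bakers are needed.
Kapoor, Singh, and Delgado alone can cover everything: Shift 1→Kapoor, Shift 2→Delgado, Shift 3→Delgado, Shift 4→Delgado, Shift 5→Delgado, Shift 6→Singh, Shift 7→Kapoor, Shift 8→Kapoor, Shift 9→Kapoor, Shift 10→Singh.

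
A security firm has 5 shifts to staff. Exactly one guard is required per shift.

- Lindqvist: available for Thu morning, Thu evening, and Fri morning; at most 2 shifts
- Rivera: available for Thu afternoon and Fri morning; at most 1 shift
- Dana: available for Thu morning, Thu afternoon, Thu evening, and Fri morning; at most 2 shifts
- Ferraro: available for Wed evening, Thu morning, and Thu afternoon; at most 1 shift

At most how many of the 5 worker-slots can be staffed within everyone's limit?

5

Total capacity across all guards is 2+1+2+1 = 6, and 5 slots are needed, so at most 5 can be filled.
An assignment achieving 5: Wed evening→Ferraro, Thu morning→Lindqvist, Thu afternoon→Rivera, Thu evening→Lindqvist, Fri morning→Dana.
Loads: Lindqvist 2/2, Rivera 1/1, Dana 1/2, Ferraro 1/1.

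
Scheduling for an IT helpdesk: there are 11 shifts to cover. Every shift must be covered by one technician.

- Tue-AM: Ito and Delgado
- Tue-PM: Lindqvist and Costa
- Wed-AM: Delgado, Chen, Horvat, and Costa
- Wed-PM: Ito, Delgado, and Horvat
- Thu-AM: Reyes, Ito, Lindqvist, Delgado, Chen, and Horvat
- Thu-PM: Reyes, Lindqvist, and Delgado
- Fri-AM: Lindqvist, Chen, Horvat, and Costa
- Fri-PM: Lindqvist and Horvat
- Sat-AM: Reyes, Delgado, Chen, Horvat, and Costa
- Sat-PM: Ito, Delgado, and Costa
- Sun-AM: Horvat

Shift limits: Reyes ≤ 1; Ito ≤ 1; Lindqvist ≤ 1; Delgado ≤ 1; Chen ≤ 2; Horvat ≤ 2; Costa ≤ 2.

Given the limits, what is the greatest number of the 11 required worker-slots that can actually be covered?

Total capacity across all technicians is 1+1+1+1+2+2+2 = 10, and 11 slots are needed, so at most 10 can be filled.
An assignment achieving 10: Tue-AM→Ito, Tue-PM→Lindqvist, Wed-AM→Chen, Wed-PM→Delgado, Thu-PM→Reyes, Fri-AM→Chen, Fri-PM→Horvat, Sat-AM→Costa, Sat-PM→Costa, Sun-AM→Horvat.
Loads: Reyes 1/1, Ito 1/1, Lindqvist 1/1, Delgado 1/1, Chen 2/2, Horvat 2/2, Costa 2/2.

10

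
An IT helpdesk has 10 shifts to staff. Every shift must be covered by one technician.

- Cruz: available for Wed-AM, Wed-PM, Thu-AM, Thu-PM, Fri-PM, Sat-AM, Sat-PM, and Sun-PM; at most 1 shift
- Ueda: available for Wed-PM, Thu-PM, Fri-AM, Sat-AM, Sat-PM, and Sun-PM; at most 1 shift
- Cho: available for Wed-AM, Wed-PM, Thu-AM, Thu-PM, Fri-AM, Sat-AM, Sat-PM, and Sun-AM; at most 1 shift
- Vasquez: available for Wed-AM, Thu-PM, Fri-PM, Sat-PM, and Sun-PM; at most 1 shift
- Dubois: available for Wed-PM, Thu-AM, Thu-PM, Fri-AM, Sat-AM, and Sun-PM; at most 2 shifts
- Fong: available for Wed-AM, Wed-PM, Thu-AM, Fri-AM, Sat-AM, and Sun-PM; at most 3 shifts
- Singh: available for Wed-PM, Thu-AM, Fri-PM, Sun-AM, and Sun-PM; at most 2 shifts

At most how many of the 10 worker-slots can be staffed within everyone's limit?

Total capacity across all technicians is 1+1+1+1+2+3+2 = 11, and 10 slots are needed, so at most 10 can be filled.
An assignment achieving 10: Wed-AM→Vasquez, Wed-PM→Fong, Thu-AM→Fong, Thu-PM→Dubois, Fri-AM→Dubois, Fri-PM→Cruz, Sat-AM→Fong, Sat-PM→Ueda, Sun-AM→Cho, Sun-PM→Singh.
Loads: Cruz 1/1, Ueda 1/1, Cho 1/1, Vasquez 1/1, Dubois 2/2, Fong 3/3, Singh 1/2.

10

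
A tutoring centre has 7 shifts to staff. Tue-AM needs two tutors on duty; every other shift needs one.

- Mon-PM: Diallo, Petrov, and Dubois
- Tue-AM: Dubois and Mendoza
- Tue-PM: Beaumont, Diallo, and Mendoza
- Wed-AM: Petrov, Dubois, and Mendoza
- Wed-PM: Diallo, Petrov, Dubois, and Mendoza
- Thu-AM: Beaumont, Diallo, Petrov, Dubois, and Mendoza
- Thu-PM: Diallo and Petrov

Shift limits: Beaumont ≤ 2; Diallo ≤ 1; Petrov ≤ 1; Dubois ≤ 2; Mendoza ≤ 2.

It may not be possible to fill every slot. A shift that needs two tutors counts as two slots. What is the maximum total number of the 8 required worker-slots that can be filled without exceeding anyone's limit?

8

Total capacity across all tutors is 2+1+1+2+2 = 8, and 8 slots are needed, so at most 8 can be filled.
An assignment achieving 8: Mon-PM→Petrov, Tue-AM→Dubois+Mendoza, Tue-PM→Beaumont, Wed-AM→Dubois, Wed-PM→Mendoza, Thu-AM→Beaumont, Thu-PM→Diallo.
Loads: Beaumont 2/2, Diallo 1/1, Petrov 1/1, Dubois 2/2, Mendoza 2/2.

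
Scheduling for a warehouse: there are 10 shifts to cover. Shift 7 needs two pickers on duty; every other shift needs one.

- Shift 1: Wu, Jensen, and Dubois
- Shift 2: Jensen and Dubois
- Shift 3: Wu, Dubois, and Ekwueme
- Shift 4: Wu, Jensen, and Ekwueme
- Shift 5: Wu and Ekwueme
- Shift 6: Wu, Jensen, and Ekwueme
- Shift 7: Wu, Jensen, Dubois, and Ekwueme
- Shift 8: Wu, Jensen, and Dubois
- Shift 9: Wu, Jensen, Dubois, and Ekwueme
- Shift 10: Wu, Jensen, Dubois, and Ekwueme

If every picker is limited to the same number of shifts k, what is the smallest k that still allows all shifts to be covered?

3

With 4 pickers and 11 worker-slots to fill, someone must work at least ⌈11/4⌉ = 3 shifts, so k ≥ 3.
k = 3 works: Shift 1→Wu, Shift 2→Jensen, Shift 3→Wu, Shift 4→Jensen, Shift 5→Wu, Shift 6→Jensen, Shift 7→Dubois+Ekwueme, Shift 8→Dubois, Shift 9→Dubois, Shift 10→Ekwueme.
Loads: Wu 3, Jensen 3, Dubois 3, Ekwueme 2 — all ≤ 3.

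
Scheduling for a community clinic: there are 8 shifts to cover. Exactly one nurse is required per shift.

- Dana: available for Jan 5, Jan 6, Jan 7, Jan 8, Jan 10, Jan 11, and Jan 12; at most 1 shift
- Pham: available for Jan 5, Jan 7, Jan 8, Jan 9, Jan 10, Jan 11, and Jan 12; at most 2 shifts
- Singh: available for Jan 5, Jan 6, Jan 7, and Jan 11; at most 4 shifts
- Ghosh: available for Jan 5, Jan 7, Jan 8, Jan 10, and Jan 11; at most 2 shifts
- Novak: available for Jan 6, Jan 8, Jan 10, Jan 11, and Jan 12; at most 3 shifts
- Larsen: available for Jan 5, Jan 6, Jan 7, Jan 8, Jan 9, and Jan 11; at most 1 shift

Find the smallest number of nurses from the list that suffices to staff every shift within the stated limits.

8 slots to fill and no one can take more than 4, so at least ⌈8/4⌉ = 2 nurses are needed.
Any 2 nurses together have capacity at most 4+3 = 7 < 8 slots, so 2 can never suffice.
Pham, Singh, and Ghosh alone can cover everything: Jan 5→Singh, Jan 6→Singh, Jan 7→Singh, Jan 8→Ghosh, Jan 9→Pham, Jan 10→Ghosh, Jan 11→Singh, Jan 12→Pham.

3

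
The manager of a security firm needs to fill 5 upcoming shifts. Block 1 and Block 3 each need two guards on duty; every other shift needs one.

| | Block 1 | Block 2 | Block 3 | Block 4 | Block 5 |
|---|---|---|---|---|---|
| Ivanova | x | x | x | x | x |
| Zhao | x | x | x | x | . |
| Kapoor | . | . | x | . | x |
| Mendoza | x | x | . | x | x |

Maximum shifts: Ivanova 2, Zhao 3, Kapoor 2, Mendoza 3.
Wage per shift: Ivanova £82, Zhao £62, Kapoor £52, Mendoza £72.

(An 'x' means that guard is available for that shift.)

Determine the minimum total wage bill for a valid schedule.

£434

Picking the cheapest available guard for each shift independently would cost £424, but that ignores the shift limits.
An optimal schedule: Block 1→Zhao+Mendoza, Block 2→Zhao, Block 3→Kapoor+Zhao, Block 4→Mendoza, Block 5→Kapoor.
Total: 62 + 72 + 62 + 52 + 62 + 72 + 52 = £434.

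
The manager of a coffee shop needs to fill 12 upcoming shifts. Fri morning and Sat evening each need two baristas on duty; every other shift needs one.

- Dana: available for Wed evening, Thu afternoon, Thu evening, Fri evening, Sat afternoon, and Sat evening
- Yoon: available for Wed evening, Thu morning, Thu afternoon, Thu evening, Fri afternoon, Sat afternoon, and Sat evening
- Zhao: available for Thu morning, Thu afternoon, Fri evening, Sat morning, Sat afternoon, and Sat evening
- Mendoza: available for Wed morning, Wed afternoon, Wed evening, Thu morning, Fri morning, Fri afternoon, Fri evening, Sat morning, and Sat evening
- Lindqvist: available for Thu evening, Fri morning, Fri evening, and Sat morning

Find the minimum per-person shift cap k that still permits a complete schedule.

3

With 5 baristas and 14 worker-slots to fill, someone must work at least ⌈14/5⌉ = 3 shifts, so k ≥ 3.
k = 3 works: Wed morning→Mendoza, Wed afternoon→Mendoza, Wed evening→Dana, Thu morning→Yoon, Thu afternoon→Dana, Thu evening→Dana, Fri morning→Mendoza+Lindqvist, Fri afternoon→Yoon, Fri evening→Lindqvist, Sat morning→Zhao, Sat afternoon→Zhao, Sat evening→Yoon+Zhao.
Loads: Dana 3, Yoon 3, Zhao 3, Mendoza 3, Lindqvist 2 — all ≤ 3.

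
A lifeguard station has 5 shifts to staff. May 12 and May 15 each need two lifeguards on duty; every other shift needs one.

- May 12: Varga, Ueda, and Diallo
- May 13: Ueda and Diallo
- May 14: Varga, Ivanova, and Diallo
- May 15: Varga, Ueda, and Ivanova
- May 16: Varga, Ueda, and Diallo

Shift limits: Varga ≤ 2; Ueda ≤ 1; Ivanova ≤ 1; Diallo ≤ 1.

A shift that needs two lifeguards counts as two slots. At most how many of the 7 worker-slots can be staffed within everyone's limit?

5

Total capacity across all lifeguards is 2+1+1+1 = 5, and 7 slots are needed, so at most 5 can be filled.
An assignment achieving 5: May 12→Varga+Diallo, May 13→Ueda, May 14→Varga, May 15→Ivanova.
Loads: Varga 2/2, Ueda 1/1, Ivanova 1/1, Diallo 1/1.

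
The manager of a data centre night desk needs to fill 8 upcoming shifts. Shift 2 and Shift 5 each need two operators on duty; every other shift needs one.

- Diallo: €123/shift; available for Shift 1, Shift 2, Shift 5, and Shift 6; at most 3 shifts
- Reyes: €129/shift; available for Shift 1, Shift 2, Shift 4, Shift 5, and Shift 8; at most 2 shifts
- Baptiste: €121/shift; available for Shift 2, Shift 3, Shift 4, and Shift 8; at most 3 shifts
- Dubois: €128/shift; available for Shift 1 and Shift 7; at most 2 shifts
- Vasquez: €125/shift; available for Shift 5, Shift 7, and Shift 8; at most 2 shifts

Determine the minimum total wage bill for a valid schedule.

€1238

Shift 3 can only be covered by Baptiste, so that assignment is forced.
Shift 6 can only be covered by Diallo, so that assignment is forced.
Picking the cheapest available operator for each shift independently would cost €1226, but that ignores the shift limits.
An optimal schedule: Shift 1→Dubois, Shift 2→Baptiste+Diallo, Shift 3→Baptiste, Shift 4→Baptiste, Shift 5→Diallo+Vasquez, Shift 6→Diallo, Shift 7→Dubois, Shift 8→Vasquez.
Total: 128 + 121 + 123 + 121 + 121 + 123 + 125 + 123 + 128 + 125 = €1238.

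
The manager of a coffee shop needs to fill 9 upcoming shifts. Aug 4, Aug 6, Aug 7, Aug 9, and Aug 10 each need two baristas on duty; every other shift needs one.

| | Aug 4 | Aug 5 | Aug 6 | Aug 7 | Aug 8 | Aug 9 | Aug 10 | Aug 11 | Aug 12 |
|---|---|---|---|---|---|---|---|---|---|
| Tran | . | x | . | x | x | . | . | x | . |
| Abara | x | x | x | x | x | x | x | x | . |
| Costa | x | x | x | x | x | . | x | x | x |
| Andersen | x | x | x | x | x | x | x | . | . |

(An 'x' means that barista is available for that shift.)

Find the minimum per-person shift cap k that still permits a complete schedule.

4

With 4 baristas and 14 worker-slots to fill, someone must work at least ⌈14/4⌉ = 4 shifts, so k ≥ 4.
k = 4 works: Aug 4→Abara+Costa, Aug 5→Tran, Aug 6→Abara+Costa, Aug 7→Tran+Andersen, Aug 8→Tran, Aug 9→Abara+Andersen, Aug 10→Abara+Costa, Aug 11→Tran, Aug 12→Costa.
Loads: Tran 4, Abara 4, Costa 4, Andersen 2 — all ≤ 4.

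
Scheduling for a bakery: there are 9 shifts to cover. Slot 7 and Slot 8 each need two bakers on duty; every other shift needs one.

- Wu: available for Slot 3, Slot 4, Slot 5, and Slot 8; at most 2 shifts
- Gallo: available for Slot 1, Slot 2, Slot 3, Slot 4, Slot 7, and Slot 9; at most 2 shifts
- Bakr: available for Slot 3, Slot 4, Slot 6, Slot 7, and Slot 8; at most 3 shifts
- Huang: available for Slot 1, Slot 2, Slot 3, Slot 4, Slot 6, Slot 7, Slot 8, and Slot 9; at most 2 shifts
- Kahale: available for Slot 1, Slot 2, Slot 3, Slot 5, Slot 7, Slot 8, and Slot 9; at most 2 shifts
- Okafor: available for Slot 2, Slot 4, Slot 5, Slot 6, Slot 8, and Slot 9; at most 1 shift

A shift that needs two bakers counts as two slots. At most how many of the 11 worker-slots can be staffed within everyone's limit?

11

Total capacity across all bakers is 2+2+3+2+2+1 = 12, and 11 slots are needed, so at most 11 can be filled.
An assignment achieving 11: Slot 1→Gallo, Slot 2→Gallo, Slot 3→Wu, Slot 4→Bakr, Slot 5→Wu, Slot 6→Bakr, Slot 7→Bakr+Huang, Slot 8→Kahale+Okafor, Slot 9→Huang.
Loads: Wu 2/2, Gallo 2/2, Bakr 3/3, Huang 2/2, Kahale 1/2, Okafor 1/1.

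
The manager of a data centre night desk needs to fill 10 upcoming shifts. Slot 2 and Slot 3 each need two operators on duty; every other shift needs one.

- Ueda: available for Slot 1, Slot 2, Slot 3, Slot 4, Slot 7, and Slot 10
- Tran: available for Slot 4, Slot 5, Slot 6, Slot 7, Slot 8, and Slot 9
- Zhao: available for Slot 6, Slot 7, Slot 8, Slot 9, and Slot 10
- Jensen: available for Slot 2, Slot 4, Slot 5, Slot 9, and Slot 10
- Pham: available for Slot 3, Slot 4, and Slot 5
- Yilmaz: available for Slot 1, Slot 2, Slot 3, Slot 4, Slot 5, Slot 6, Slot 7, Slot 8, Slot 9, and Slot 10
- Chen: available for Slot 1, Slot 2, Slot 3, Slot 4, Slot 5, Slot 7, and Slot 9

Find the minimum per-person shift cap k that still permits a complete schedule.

With 7 operators and 12 worker-slots to fill, someone must work at least ⌈12/7⌉ = 2 shifts, so k ≥ 2.
k = 2 works: Slot 1→Ueda, Slot 2→Jensen+Yilmaz, Slot 3→Pham+Yilmaz, Slot 4→Pham, Slot 5→Jensen, Slot 6→Tran, Slot 7→Zhao, Slot 8→Tran, Slot 9→Zhao, Slot 10→Ueda.
Loads: Ueda 2, Tran 2, Zhao 2, Jensen 2, Pham 2, Yilmaz 2, Chen 0 — all ≤ 2.

2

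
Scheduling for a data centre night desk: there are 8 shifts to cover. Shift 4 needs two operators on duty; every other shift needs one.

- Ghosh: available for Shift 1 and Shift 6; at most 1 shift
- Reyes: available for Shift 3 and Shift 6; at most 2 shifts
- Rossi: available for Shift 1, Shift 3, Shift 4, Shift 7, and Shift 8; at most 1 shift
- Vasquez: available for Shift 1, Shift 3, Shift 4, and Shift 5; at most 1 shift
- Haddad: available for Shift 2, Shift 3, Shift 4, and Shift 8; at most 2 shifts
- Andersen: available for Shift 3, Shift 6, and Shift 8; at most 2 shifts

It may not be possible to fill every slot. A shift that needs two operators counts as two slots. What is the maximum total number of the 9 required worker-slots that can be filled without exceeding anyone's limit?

Total capacity across all operators is 1+2+1+1+2+2 = 9, and 9 slots are needed, so at most 9 can be filled.
Shifts {Shift 4, Shift 5, Shift 7} need 4 slots but only Rossi, Vasquez, and Haddad are available for them, supplying at most 3 — so at least 1 slot must go unfilled.
An assignment achieving 8: Shift 1→Ghosh, Shift 2→Haddad, Shift 3→Reyes, Shift 4→Haddad, Shift 5→Vasquez, Shift 6→Reyes, Shift 7→Rossi, Shift 8→Andersen.
Loads: Ghosh 1/1, Reyes 2/2, Rossi 1/1, Vasquez 1/1, Haddad 2/2, Andersen 1/2.

8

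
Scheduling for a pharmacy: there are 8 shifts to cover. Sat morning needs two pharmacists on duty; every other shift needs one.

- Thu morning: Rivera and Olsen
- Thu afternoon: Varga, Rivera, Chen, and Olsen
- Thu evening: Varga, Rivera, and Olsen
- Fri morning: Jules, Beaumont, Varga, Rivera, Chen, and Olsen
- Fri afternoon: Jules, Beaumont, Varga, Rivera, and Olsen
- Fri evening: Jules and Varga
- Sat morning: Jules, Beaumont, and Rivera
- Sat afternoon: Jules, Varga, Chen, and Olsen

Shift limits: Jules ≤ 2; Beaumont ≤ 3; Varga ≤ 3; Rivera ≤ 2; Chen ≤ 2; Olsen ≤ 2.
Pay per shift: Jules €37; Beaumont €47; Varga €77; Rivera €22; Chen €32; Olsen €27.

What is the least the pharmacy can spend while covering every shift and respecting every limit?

Picking the cheapest available pharmacist for each shift independently would cost €233, but that ignores the shift limits.
An optimal schedule: Thu morning→Rivera, Thu afternoon→Olsen, Thu evening→Rivera, Fri morning→Chen, Fri afternoon→Olsen, Fri evening→Jules, Sat morning→Jules+Beaumont, Sat afternoon→Chen.
Total: 22 + 27 + 22 + 32 + 27 + 37 + 37 + 47 + 32 = €283.

€283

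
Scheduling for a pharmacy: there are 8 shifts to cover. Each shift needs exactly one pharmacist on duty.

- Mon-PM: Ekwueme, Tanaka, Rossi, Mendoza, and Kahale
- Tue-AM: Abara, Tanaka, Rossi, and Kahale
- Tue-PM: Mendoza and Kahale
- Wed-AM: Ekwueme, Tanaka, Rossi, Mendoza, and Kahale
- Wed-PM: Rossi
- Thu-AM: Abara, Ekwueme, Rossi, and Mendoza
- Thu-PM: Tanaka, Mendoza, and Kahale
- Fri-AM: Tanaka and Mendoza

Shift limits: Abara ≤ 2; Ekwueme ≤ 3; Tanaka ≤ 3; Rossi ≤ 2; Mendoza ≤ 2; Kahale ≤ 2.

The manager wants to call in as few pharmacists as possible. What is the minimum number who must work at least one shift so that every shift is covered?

4

8 slots to fill and no one can take more than 3, so at least ⌈8/3⌉ = 3 pharmacists are needed.
No set of 3 pharmacists can cover every shift (each such set leaves at least one shift with no one available or exceeds a cap).
Abara, Tanaka, Rossi, and Mendoza alone can cover everything: Mon-PM→Tanaka, Tue-AM→Abara, Tue-PM→Mendoza, Wed-AM→Rossi, Wed-PM→Rossi, Thu-AM→Abara, Thu-PM→Tanaka, Fri-AM→Tanaka.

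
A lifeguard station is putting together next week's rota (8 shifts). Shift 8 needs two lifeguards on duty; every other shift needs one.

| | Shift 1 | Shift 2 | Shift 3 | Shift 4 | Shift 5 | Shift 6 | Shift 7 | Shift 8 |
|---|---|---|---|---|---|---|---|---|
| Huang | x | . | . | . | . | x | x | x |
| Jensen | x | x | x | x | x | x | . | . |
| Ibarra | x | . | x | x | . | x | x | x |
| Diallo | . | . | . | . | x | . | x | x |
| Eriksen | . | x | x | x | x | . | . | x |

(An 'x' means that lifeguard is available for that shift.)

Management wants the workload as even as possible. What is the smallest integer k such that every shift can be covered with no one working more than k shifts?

2

With 5 lifeguards and 9 worker-slots to fill, someone must work at least ⌈9/5⌉ = 2 shifts, so k ≥ 2.
k = 2 works: Shift 1→Huang, Shift 2→Jensen, Shift 3→Jensen, Shift 4→Ibarra, Shift 5→Diallo, Shift 6→Huang, Shift 7→Ibarra, Shift 8→Diallo+Eriksen.
Loads: Huang 2, Jensen 2, Ibarra 2, Diallo 2, Eriksen 1 — all ≤ 2.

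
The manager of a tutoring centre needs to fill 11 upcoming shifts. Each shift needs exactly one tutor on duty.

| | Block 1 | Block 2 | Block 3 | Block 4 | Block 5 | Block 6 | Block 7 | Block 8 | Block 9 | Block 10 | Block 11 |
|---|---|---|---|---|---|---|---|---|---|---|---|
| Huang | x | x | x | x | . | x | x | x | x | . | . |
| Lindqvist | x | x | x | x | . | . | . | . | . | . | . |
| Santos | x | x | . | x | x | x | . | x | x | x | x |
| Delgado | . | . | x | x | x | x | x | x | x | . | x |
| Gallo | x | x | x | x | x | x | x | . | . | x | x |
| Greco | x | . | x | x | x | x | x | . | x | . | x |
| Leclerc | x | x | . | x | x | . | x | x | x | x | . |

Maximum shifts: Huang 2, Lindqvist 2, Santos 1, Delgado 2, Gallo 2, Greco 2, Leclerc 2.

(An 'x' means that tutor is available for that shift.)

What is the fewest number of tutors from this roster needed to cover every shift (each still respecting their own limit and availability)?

11 slots to fill and no one can take more than 2, so at least ⌈11/2⌉ = 6 tutors are needed.
Huang, Lindqvist, Santos, Delgado, Gallo, and Greco alone can cover everything: Block 1→Lindqvist, Block 2→Huang, Block 3→Lindqvist, Block 4→Greco, Block 5→Delgado, Block 6→Gallo, Block 7→Delgado, Block 8→Huang, Block 9→Greco, Block 10→Santos, Block 11→Gallo.

6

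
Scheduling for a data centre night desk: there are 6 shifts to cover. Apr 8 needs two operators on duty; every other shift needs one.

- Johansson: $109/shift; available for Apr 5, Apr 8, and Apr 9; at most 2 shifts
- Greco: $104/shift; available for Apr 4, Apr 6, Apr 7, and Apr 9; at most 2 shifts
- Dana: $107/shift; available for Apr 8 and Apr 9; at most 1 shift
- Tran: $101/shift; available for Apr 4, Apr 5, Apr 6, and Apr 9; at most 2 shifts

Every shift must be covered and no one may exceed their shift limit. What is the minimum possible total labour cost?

$735

Apr 7 can only be covered by Greco, so that assignment is forced.
Apr 8 can only be covered by Johansson and Dana, so that assignment is forced.
Picking the cheapest available operator for each shift independently would cost $724, but that ignores the shift limits.
An optimal schedule: Apr 4→Greco, Apr 5→Johansson, Apr 6→Tran, Apr 7→Greco, Apr 8→Johansson+Dana, Apr 9→Tran.
Total: 104 + 109 + 101 + 104 + 109 + 107 + 101 = $735.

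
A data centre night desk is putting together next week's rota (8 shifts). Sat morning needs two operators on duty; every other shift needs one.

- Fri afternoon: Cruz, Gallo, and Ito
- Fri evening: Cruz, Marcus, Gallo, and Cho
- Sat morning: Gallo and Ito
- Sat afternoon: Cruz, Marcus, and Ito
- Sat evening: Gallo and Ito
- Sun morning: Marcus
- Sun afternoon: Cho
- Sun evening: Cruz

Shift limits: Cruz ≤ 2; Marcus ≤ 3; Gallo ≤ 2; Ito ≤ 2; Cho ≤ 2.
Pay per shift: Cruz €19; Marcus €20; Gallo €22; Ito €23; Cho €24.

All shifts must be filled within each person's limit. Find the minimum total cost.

Sat morning can only be covered by Gallo and Ito, so that assignment is forced.
Sun morning can only be covered by Marcus, so that assignment is forced.
Sun afternoon can only be covered by Cho, so that assignment is forced.
Picking the cheapest available operator for each shift independently would cost €187, but that ignores the shift limits.
An optimal schedule: Fri afternoon→Cruz, Fri evening→Marcus, Sat morning→Gallo+Ito, Sat afternoon→Marcus, Sat evening→Gallo, Sun morning→Marcus, Sun afternoon→Cho, Sun evening→Cruz.
Total: 19 + 20 + 22 + 23 + 20 + 22 + 20 + 24 + 19 = €189.

€189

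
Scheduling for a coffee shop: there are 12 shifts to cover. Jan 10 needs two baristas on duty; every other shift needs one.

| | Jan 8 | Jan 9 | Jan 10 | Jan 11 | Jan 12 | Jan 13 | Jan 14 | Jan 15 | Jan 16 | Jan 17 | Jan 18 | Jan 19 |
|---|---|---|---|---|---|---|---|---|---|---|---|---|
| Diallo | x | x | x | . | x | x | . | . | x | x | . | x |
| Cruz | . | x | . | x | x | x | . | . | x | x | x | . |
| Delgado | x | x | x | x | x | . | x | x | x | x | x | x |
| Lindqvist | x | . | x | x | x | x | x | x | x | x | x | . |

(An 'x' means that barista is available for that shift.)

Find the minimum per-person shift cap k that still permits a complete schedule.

With 4 baristas and 13 worker-slots to fill, someone must work at least ⌈13/4⌉ = 4 shifts, so k ≥ 4.
k = 4 works: Jan 8→Diallo, Jan 9→Diallo, Jan 10→Diallo+Delgado, Jan 11→Cruz, Jan 12→Cruz, Jan 13→Cruz, Jan 14→Delgado, Jan 15→Delgado, Jan 16→Delgado, Jan 17→Lindqvist, Jan 18→Cruz, Jan 19→Diallo.
Loads: Diallo 4, Cruz 4, Delgado 4, Lindqvist 1 — all ≤ 4.

4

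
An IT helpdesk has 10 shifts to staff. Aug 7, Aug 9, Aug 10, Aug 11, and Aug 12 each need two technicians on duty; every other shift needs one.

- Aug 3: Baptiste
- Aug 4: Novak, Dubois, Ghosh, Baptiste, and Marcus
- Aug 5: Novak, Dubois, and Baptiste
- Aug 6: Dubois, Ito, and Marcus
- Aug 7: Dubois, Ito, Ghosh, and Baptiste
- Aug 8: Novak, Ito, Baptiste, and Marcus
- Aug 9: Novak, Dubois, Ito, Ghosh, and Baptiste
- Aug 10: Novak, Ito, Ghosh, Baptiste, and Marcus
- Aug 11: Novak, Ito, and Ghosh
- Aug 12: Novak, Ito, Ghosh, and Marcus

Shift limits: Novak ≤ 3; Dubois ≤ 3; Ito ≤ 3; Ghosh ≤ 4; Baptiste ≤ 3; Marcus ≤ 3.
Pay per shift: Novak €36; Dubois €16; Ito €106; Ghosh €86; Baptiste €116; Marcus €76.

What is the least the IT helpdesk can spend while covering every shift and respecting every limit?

€950

Aug 3 can only be covered by Baptiste, so that assignment is forced.
Picking the cheapest available technician for each shift independently would cost €700, but that ignores the shift limits.
An optimal schedule: Aug 3→Baptiste, Aug 4→Marcus, Aug 5→Dubois, Aug 6→Dubois, Aug 7→Dubois+Ghosh, Aug 8→Novak, Aug 9→Ghosh+Ito, Aug 10→Marcus+Ghosh, Aug 11→Novak+Ghosh, Aug 12→Novak+Marcus.
Total: 116 + 76 + 16 + 16 + 16 + 86 + 36 + 86 + 106 + 76 + 86 + 36 + 86 + 36 + 76 = €950.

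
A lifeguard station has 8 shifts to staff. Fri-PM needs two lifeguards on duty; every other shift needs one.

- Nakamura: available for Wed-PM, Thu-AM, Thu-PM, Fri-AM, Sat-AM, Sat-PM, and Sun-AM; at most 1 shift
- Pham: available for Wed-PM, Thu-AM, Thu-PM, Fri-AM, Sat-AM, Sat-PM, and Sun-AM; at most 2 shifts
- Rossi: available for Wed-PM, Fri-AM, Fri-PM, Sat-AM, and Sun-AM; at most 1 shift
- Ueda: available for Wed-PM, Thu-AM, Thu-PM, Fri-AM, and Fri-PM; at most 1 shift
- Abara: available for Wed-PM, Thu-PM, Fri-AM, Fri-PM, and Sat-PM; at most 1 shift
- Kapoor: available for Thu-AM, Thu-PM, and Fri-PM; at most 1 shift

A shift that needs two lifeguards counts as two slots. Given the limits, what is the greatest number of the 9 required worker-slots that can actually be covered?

7

Total capacity across all lifeguards is 1+2+1+1+1+1 = 7, and 9 slots are needed, so at most 7 can be filled.
An assignment achieving 7: Thu-AM→Ueda, Thu-PM→Kapoor, Fri-PM→Rossi+Abara, Sat-AM→Nakamura, Sat-PM→Pham, Sun-AM→Pham.
Loads: Nakamura 1/1, Pham 2/2, Rossi 1/1, Ueda 1/1, Abara 1/1, Kapoor 1/1.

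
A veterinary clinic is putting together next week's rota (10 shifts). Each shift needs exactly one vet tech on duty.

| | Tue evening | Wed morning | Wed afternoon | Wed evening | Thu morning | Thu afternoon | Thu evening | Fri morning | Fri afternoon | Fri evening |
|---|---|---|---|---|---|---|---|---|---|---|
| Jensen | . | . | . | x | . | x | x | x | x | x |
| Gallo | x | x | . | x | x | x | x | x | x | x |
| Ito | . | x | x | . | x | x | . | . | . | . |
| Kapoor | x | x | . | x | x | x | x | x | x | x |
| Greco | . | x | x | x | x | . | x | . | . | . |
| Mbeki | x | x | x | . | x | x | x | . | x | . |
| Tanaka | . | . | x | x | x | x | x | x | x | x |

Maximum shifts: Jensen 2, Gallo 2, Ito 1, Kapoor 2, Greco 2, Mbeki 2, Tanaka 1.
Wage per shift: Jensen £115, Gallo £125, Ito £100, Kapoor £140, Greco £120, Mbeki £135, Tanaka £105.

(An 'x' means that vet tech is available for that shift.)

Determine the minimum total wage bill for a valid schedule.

Picking the cheapest available vet tech for each shift independently would cost £1050, but that ignores the shift limits.
An optimal schedule: Tue evening→Gallo, Wed morning→Greco, Wed afternoon→Ito, Wed evening→Jensen, Thu morning→Greco, Thu afternoon→Mbeki, Thu evening→Mbeki, Fri morning→Tanaka, Fri afternoon→Gallo, Fri evening→Jensen.
Total: 125 + 120 + 100 + 115 + 120 + 135 + 135 + 105 + 125 + 115 = £1195.

£1195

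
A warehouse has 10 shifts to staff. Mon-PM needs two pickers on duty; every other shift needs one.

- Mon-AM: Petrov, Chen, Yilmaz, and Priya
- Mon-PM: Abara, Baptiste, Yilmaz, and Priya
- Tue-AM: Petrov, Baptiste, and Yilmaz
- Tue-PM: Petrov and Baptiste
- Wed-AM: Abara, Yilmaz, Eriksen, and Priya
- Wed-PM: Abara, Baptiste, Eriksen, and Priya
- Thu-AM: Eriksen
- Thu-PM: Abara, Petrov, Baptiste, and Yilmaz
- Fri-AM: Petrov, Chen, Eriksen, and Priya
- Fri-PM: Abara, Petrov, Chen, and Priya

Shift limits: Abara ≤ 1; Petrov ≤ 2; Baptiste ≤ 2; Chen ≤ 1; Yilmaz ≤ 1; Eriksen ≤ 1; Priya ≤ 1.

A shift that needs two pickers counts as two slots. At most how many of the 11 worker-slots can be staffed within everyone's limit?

Total capacity across all pickers is 1+2+2+1+1+1+1 = 9, and 11 slots are needed, so at most 9 can be filled.
An assignment achieving 9: Mon-AM→Chen, Mon-PM→Abara+Baptiste, Tue-AM→Petrov, Tue-PM→Petrov, Wed-AM→Yilmaz, Wed-PM→Baptiste, Thu-AM→Eriksen, Fri-AM→Priya.
Loads: Abara 1/1, Petrov 2/2, Baptiste 2/2, Chen 1/1, Yilmaz 1/1, Eriksen 1/1, Priya 1/1.

9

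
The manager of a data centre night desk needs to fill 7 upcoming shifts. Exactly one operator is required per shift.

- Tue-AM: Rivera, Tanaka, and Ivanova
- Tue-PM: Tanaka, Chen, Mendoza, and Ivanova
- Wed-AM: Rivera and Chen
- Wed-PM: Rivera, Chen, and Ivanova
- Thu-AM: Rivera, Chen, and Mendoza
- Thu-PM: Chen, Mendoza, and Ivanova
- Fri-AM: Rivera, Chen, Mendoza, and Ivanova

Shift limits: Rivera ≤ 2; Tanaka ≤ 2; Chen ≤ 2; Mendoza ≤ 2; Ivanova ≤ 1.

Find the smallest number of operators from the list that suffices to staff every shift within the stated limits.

4

7 slots to fill and no one can take more than 2, so at least ⌈7/2⌉ = 4 operators are needed.
Rivera, Tanaka, Chen, and Mendoza alone can cover everything: Tue-AM→Rivera, Tue-PM→Tanaka, Wed-AM→Rivera, Wed-PM→Chen, Thu-AM→Mendoza, Thu-PM→Chen, Fri-AM→Mendoza.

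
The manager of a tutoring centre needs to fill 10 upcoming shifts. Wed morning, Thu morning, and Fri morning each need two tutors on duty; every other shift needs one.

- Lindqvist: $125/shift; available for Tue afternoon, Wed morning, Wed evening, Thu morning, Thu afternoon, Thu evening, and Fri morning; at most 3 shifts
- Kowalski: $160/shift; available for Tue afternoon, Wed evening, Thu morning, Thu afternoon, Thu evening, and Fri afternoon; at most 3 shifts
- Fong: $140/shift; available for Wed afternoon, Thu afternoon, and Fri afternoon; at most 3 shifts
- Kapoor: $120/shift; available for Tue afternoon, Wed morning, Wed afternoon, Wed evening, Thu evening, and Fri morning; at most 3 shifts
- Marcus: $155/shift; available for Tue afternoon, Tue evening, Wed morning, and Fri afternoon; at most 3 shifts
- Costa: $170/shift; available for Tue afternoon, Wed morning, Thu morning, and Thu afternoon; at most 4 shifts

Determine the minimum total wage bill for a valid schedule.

Tue evening can only be covered by Marcus, so that assignment is forced.
Fri morning can only be covered by Lindqvist and Kapoor, so that assignment is forced.
Picking the cheapest available tutor for each shift independently would cost $1675, but that ignores the shift limits.
An optimal schedule: Tue afternoon→Marcus, Tue evening→Marcus, Wed morning→Lindqvist+Marcus, Wed afternoon→Fong, Wed evening→Kapoor, Thu morning→Lindqvist+Kowalski, Thu afternoon→Fong, Thu evening→Kapoor, Fri morning→Kapoor+Lindqvist, Fri afternoon→Fong.
Total: 155 + 155 + 125 + 155 + 140 + 120 + 125 + 160 + 140 + 120 + 120 + 125 + 140 = $1780.

$1780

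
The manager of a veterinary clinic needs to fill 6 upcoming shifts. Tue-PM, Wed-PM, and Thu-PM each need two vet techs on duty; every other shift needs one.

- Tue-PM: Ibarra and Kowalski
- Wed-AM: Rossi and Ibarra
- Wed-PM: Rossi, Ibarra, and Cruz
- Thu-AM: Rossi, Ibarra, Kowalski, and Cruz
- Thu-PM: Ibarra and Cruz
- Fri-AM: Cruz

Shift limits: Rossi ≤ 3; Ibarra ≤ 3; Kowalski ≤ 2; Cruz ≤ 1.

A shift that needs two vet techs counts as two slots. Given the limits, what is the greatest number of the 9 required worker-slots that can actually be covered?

8

Total capacity across all vet techs is 3+3+2+1 = 9, and 9 slots are needed, so at most 9 can be filled.
Shifts {Thu-PM, Fri-AM} need 3 slots but only Ibarra and Cruz are available for them, supplying at most 2 — so at least 1 slot must go unfilled.
An assignment achieving 8: Tue-PM→Ibarra+Kowalski, Wed-AM→Rossi, Wed-PM→Rossi+Ibarra, Thu-AM→Rossi, Thu-PM→Ibarra, Fri-AM→Cruz.
Loads: Rossi 3/3, Ibarra 3/3, Kowalski 1/2, Cruz 1/1.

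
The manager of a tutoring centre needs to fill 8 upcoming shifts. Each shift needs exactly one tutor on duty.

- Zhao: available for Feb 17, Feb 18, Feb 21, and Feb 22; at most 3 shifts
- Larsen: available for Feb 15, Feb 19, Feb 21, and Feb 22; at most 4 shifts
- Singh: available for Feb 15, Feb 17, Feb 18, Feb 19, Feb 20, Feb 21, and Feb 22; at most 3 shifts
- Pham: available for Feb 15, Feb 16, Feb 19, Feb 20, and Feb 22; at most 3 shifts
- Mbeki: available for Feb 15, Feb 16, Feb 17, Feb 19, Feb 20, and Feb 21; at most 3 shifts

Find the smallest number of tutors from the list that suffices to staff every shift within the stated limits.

8 slots to fill and no one can take more than 4, so at least ⌈8/4⌉ = 2 tutors are needed.
Any 2 tutors together have capacity at most 4+3 = 7 < 8 slots, so 2 can never suffice.
Zhao, Larsen, and Pham alone can cover everything: Feb 15→Larsen, Feb 16→Pham, Feb 17→Zhao, Feb 18→Zhao, Feb 19→Larsen, Feb 20→Pham, Feb 21→Zhao, Feb 22→Larsen.

3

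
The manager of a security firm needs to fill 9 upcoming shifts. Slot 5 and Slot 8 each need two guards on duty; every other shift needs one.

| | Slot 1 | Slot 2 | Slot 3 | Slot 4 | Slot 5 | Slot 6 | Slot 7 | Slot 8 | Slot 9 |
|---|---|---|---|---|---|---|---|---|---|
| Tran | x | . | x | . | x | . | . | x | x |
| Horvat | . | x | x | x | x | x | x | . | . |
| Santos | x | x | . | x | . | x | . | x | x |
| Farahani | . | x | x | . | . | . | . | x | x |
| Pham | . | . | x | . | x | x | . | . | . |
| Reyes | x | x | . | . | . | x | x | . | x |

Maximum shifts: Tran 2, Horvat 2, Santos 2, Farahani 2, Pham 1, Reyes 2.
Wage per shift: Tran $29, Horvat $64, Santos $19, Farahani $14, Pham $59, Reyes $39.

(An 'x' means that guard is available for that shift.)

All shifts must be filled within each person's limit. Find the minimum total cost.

Picking the cheapest available guard for each shift independently would cost $259, but that ignores the shift limits.
An optimal schedule: Slot 1→Tran, Slot 2→Santos, Slot 3→Farahani, Slot 4→Horvat, Slot 5→Tran+Pham, Slot 6→Reyes, Slot 7→Horvat, Slot 8→Santos+Farahani, Slot 9→Reyes.
Total: 29 + 19 + 14 + 64 + 29 + 59 + 39 + 64 + 19 + 14 + 39 = $389.

$389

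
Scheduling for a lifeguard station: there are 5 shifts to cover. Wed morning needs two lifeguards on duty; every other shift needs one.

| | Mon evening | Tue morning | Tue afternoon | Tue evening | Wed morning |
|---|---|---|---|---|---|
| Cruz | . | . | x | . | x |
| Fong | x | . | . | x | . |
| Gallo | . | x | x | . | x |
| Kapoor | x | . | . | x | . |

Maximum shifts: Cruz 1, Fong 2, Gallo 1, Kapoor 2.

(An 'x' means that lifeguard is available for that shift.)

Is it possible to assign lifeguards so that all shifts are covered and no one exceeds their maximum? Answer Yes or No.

No

Total capacity is 6 and 6 slots are needed, so capacity alone doesn't rule it out.
Shifts {Tue morning, Wed morning} need 3 worker-slots in total, but the lifeguards available for any of those shifts (Cruz and Gallo) can supply at most 2 among them. So no valid schedule exists.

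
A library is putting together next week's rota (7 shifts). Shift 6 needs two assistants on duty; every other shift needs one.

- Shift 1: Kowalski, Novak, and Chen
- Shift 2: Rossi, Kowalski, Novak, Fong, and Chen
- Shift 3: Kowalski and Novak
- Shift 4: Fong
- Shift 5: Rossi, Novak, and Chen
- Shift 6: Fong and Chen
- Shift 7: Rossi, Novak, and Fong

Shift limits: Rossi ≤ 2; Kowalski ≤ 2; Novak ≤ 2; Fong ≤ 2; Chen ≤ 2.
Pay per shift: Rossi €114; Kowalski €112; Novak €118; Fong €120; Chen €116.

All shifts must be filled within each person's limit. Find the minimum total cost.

€924

Shift 4 can only be covered by Fong, so that assignment is forced.
Shift 6 can only be covered by Fong and Chen, so that assignment is forced.
Picking the cheapest available assistant for each shift independently would cost €920, but that ignores the shift limits.
An optimal schedule: Shift 1→Kowalski, Shift 2→Chen, Shift 3→Kowalski, Shift 4→Fong, Shift 5→Rossi, Shift 6→Chen+Fong, Shift 7→Rossi.
Total: 112 + 116 + 112 + 120 + 114 + 116 + 120 + 114 = €924.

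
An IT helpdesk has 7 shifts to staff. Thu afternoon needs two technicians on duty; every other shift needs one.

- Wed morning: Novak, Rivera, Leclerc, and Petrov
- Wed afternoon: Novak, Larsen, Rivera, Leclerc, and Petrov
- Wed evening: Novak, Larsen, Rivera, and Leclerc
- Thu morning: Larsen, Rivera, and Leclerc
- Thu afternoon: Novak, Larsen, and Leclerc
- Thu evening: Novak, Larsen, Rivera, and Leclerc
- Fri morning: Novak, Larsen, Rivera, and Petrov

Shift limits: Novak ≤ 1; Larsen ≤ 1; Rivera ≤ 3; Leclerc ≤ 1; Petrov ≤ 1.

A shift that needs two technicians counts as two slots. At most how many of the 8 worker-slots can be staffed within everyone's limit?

7

Total capacity across all technicians is 1+1+3+1+1 = 7, and 8 slots are needed, so at most 7 can be filled.
An assignment achieving 7: Wed morning→Rivera, Wed evening→Rivera, Thu morning→Larsen, Thu afternoon→Novak+Leclerc, Thu evening→Rivera, Fri morning→Petrov.
Loads: Novak 1/1, Larsen 1/1, Rivera 3/3, Leclerc 1/1, Petrov 1/1.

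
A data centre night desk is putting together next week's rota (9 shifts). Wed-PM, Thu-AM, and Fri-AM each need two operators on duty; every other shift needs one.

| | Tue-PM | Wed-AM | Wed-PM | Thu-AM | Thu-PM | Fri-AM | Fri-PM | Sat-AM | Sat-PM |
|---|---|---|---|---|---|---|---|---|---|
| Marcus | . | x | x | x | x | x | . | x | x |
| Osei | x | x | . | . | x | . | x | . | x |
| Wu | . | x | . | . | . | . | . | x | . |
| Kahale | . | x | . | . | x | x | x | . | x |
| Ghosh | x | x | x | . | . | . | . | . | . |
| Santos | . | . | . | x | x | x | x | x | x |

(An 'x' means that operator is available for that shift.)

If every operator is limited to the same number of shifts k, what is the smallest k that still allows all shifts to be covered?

With 6 operators and 12 worker-slots to fill, someone must work at least ⌈12/6⌉ = 2 shifts, so k ≥ 2.
k = 2 works: Tue-PM→Ghosh, Wed-AM→Wu, Wed-PM→Marcus+Ghosh, Thu-AM→Marcus+Santos, Thu-PM→Osei, Fri-AM→Kahale+Santos, Fri-PM→Osei, Sat-AM→Wu, Sat-PM→Kahale.
Loads: Marcus 2, Osei 2, Wu 2, Kahale 2, Ghosh 2, Santos 2 — all ≤ 2.

2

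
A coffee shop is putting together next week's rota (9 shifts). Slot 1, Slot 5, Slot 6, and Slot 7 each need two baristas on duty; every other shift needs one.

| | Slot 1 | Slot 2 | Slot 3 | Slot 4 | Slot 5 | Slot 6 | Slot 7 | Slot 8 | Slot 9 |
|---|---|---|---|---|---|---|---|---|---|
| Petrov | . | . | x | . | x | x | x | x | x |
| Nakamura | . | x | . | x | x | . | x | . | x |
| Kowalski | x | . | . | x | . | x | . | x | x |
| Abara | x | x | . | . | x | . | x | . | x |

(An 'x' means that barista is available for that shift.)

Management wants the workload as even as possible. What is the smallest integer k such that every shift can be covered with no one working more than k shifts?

4

With 4 baristas and 13 worker-slots to fill, someone must work at least ⌈13/4⌉ = 4 shifts, so k ≥ 4.
k = 4 works: Slot 1→Kowalski+Abara, Slot 2→Nakamura, Slot 3→Petrov, Slot 4→Nakamura, Slot 5→Petrov+Nakamura, Slot 6→Petrov+Kowalski, Slot 7→Nakamura+Abara, Slot 8→Petrov, Slot 9→Kowalski.
Loads: Petrov 4, Nakamura 4, Kowalski 3, Abara 2 — all ≤ 4.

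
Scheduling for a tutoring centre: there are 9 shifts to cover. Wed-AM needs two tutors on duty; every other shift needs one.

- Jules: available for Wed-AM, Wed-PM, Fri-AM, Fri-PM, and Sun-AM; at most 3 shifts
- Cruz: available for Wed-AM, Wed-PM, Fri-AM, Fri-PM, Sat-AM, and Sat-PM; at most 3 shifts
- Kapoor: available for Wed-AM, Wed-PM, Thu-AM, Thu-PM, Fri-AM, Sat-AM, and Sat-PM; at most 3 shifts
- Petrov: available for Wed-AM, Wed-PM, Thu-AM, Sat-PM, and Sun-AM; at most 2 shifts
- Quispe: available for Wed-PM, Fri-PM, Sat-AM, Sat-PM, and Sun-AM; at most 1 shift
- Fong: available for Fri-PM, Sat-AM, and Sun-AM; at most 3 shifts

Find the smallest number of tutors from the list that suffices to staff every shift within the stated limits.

10 slots to fill and no one can take more than 3, so at least ⌈10/3⌉ = 4 tutors are needed.
Jules, Cruz, Kapoor, and Petrov alone can cover everything: Wed-AM→Kapoor+Petrov, Wed-PM→Cruz, Thu-AM→Kapoor, Thu-PM→Kapoor, Fri-AM→Jules, Fri-PM→Jules, Sat-AM→Cruz, Sat-PM→Cruz, Sun-AM→Jules.

4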